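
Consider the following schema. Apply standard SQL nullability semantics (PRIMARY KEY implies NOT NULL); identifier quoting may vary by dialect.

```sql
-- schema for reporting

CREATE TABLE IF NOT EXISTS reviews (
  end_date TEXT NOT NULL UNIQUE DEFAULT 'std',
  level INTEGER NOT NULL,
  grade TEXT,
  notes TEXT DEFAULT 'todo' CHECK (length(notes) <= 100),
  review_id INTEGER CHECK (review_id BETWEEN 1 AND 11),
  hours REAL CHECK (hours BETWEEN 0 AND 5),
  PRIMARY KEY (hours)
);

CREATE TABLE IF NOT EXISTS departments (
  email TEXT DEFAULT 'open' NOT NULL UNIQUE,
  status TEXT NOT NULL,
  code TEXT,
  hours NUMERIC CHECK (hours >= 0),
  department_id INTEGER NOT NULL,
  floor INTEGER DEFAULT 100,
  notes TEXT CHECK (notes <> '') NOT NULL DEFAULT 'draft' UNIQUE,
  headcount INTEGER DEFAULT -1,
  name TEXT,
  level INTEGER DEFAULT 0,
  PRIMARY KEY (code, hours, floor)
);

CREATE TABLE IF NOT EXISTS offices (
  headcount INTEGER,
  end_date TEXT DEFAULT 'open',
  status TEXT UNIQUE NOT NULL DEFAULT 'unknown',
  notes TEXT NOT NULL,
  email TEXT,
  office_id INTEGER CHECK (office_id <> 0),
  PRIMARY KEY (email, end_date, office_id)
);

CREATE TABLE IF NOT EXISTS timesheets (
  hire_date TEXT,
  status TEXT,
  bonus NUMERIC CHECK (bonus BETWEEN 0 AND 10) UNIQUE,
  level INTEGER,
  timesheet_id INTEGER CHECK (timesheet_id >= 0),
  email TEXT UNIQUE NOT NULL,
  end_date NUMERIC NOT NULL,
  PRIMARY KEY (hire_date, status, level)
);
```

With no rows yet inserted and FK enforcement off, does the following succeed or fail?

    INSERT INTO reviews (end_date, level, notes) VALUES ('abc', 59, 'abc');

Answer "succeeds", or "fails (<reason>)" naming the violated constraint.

fails (NOT NULL on hours)

hours is omitted from the column list and has no DEFAULT, so it would receive NULL.
But hours is part of the PRIMARY KEY (implied NOT NULL).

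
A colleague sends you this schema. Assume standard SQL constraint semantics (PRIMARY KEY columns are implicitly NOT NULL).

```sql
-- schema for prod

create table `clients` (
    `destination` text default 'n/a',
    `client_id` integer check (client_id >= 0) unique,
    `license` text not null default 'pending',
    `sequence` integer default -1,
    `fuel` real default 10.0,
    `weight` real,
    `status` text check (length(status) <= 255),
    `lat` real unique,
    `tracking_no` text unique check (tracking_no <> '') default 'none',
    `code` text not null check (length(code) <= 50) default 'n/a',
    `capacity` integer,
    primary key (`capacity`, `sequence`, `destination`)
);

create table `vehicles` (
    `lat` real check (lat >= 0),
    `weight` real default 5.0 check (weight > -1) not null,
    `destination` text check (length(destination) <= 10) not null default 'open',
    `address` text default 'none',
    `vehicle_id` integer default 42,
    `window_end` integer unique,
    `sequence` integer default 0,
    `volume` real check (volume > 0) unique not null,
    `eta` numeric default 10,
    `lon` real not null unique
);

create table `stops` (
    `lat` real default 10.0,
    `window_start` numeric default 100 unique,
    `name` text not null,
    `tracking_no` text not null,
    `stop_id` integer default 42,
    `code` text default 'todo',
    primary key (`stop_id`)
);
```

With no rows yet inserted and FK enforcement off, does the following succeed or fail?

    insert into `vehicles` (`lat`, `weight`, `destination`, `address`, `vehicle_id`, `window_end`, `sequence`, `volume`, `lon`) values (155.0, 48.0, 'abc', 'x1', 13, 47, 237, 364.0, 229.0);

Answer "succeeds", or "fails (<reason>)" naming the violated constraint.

NOT NULL columns: destination is supplied; lon is supplied; volume is supplied; weight is supplied.
CHECK constraints: 155.0 satisfies (lat >= 0); 48.0 satisfies (weight > -1); 'abc' satisfies (length(destination) <= 10); 364.0 satisfies (volume > 0).
No constraint is violated.

succeeds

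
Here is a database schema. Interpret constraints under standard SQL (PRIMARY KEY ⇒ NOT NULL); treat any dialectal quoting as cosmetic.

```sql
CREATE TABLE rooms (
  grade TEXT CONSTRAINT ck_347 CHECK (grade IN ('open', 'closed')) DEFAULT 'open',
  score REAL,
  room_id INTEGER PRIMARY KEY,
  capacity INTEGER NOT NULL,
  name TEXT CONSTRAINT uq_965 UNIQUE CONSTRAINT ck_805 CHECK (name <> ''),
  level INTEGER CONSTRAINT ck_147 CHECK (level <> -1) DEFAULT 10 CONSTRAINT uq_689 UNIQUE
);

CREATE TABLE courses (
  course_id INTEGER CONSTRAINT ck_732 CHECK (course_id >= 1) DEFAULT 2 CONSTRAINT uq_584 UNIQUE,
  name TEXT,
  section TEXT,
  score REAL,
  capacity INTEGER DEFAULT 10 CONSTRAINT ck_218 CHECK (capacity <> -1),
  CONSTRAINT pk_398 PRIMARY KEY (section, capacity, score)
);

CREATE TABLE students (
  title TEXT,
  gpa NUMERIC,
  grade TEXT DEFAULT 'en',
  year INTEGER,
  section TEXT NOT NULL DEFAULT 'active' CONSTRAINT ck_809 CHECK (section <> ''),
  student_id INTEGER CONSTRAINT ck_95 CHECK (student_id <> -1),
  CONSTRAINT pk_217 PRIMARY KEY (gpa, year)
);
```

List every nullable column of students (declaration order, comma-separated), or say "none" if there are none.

title, grade, student_id

- title: no NOT NULL constraint applies → nullable.
- gpa: part of the PRIMARY KEY, which implies NOT NULL → not nullable.
- grade: DEFAULT only fills an omitted column; an explicit NULL is still allowed → nullable.
- year: part of the PRIMARY KEY, which implies NOT NULL → not nullable.
- section: declared NOT NULL → not nullable.
- student_id: CHECK does not forbid NULL (a CHECK constraint passes when its expression is NULL) → nullable.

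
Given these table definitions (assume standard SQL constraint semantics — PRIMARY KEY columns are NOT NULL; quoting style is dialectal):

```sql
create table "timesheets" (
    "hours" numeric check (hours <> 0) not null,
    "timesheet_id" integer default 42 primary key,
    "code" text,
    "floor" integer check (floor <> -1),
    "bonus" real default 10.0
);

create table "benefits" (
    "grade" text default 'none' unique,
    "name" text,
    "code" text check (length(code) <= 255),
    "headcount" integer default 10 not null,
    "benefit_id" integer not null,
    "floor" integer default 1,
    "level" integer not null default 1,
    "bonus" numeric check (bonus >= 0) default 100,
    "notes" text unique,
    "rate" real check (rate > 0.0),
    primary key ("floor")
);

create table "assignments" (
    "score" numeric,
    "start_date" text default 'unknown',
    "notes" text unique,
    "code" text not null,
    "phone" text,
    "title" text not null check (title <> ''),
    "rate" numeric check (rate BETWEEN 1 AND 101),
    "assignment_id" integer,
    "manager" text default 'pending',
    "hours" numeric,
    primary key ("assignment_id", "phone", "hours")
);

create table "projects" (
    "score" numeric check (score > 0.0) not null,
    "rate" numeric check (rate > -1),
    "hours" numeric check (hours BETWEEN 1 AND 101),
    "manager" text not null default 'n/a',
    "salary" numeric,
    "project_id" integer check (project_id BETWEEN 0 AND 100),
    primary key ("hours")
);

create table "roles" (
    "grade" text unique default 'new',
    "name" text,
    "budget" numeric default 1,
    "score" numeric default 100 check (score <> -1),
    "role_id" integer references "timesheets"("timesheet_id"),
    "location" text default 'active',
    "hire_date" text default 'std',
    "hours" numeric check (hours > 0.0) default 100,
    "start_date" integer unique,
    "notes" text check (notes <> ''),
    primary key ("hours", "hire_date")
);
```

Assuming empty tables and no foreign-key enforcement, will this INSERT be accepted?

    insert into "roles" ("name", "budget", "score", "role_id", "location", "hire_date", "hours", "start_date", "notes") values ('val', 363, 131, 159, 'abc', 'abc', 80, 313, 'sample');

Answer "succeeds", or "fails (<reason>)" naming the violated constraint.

succeeds

NOT NULL columns: hire_date is supplied; hours is supplied.
CHECK constraints: 131 satisfies (score <> -1); 80 satisfies (hours > 0.0); 'sample' satisfies (notes <> '').
No constraint is violated.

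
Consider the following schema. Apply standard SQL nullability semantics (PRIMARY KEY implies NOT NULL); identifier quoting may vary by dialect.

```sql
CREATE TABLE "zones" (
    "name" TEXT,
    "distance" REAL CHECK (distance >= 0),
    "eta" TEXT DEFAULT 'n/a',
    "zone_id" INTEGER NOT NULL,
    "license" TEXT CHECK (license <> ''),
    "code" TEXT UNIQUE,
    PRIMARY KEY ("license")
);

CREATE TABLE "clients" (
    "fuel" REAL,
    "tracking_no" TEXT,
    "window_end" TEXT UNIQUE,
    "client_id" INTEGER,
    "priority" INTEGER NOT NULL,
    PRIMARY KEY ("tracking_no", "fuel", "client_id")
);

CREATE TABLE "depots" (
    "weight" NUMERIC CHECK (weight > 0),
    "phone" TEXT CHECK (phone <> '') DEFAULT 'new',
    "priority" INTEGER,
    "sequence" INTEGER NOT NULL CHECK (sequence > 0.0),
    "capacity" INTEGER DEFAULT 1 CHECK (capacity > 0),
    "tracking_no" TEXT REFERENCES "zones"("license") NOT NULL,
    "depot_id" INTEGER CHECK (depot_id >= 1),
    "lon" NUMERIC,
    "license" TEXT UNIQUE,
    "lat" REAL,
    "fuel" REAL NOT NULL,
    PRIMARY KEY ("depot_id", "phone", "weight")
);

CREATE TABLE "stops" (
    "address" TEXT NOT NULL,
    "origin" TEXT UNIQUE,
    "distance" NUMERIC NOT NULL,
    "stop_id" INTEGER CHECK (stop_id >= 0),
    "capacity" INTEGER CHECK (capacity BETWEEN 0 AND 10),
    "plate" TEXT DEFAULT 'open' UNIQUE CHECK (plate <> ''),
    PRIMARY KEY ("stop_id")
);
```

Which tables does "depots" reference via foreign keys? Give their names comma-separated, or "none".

zones

- tracking_no REFERENCES zones(license).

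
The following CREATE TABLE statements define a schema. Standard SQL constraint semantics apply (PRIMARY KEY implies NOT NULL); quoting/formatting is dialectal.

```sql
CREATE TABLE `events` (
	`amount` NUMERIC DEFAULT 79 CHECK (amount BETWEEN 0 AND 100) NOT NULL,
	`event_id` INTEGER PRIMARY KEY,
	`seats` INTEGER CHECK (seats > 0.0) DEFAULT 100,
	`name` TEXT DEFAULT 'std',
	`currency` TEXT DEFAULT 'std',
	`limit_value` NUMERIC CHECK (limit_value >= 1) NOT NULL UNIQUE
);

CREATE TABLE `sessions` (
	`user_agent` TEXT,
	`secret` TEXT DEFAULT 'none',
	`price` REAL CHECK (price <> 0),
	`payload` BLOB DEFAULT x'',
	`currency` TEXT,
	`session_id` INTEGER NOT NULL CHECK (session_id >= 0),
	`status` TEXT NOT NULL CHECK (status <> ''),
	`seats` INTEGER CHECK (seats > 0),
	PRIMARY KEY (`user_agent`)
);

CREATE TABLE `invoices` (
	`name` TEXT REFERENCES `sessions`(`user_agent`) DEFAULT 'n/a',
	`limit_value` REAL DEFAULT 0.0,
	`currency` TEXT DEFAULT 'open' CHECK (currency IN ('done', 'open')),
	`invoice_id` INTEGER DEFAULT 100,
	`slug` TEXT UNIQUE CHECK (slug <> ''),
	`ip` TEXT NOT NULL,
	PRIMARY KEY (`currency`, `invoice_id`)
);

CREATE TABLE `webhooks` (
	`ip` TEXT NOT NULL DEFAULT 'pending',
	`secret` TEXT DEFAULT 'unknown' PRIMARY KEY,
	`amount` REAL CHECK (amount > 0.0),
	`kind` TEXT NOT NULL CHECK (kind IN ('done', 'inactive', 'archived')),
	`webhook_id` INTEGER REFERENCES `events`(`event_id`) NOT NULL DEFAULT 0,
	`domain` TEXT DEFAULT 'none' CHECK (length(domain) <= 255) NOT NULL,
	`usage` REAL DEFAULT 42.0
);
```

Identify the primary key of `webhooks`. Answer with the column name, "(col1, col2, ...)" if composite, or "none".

secret

secret is declared PRIMARY KEY inline on the column.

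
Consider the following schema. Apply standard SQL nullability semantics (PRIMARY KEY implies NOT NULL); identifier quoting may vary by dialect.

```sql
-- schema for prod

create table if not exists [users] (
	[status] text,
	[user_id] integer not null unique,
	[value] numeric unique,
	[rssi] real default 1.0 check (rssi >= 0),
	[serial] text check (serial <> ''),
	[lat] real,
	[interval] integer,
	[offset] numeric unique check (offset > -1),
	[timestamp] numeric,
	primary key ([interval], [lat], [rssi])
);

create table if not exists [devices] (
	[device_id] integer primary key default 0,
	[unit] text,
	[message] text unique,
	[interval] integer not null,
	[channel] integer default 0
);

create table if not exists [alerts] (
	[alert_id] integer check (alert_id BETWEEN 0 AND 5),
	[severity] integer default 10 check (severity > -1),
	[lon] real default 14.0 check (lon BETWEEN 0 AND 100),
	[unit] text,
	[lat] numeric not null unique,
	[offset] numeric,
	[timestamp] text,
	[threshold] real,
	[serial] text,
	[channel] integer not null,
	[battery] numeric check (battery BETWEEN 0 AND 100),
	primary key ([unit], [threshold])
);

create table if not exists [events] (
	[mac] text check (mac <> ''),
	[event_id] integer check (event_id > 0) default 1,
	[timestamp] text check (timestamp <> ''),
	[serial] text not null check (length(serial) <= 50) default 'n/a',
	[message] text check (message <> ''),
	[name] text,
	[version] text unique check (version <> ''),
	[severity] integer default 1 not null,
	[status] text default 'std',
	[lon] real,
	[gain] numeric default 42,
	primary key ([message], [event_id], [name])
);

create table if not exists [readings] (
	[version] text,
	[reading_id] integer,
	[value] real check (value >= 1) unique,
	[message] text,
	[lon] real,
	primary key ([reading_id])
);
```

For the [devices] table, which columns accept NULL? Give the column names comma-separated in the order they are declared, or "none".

unit, message, channel

- device_id: part of the PRIMARY KEY, which implies NOT NULL → not nullable.
- unit: no NOT NULL constraint applies → nullable.
- message: UNIQUE does not imply NOT NULL → nullable.
- interval: declared NOT NULL → not nullable.
- channel: DEFAULT only fills an omitted column; an explicit NULL is still allowed → nullable.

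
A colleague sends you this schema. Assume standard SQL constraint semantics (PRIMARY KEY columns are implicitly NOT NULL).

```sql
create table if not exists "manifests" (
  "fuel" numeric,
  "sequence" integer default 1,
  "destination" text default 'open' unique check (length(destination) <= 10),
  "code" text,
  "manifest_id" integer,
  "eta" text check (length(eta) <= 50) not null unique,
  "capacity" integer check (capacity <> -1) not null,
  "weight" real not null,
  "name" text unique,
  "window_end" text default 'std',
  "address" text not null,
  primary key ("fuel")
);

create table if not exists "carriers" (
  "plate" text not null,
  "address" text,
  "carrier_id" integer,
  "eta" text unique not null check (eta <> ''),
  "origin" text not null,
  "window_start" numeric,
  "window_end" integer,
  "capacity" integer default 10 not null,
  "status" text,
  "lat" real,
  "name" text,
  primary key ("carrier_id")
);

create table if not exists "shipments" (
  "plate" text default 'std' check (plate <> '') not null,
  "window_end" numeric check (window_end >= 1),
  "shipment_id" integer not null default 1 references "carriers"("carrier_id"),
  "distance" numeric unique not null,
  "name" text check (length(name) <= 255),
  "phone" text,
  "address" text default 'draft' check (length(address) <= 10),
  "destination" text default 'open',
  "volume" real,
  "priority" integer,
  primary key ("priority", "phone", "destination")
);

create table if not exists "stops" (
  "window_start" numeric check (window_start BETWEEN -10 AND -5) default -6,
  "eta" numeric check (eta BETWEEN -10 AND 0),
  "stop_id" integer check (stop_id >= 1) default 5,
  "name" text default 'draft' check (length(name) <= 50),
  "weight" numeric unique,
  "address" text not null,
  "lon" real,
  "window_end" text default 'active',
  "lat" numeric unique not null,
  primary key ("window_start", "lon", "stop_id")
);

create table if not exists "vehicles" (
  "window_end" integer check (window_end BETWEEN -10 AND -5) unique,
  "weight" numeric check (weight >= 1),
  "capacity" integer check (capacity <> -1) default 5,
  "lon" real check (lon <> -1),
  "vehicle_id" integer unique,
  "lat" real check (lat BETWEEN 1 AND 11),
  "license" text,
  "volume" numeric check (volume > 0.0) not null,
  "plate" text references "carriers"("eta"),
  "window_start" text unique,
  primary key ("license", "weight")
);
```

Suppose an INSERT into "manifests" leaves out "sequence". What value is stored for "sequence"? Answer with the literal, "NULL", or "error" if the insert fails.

sequence has an explicit DEFAULT 1.
When the column is omitted from an INSERT, that default is used.

1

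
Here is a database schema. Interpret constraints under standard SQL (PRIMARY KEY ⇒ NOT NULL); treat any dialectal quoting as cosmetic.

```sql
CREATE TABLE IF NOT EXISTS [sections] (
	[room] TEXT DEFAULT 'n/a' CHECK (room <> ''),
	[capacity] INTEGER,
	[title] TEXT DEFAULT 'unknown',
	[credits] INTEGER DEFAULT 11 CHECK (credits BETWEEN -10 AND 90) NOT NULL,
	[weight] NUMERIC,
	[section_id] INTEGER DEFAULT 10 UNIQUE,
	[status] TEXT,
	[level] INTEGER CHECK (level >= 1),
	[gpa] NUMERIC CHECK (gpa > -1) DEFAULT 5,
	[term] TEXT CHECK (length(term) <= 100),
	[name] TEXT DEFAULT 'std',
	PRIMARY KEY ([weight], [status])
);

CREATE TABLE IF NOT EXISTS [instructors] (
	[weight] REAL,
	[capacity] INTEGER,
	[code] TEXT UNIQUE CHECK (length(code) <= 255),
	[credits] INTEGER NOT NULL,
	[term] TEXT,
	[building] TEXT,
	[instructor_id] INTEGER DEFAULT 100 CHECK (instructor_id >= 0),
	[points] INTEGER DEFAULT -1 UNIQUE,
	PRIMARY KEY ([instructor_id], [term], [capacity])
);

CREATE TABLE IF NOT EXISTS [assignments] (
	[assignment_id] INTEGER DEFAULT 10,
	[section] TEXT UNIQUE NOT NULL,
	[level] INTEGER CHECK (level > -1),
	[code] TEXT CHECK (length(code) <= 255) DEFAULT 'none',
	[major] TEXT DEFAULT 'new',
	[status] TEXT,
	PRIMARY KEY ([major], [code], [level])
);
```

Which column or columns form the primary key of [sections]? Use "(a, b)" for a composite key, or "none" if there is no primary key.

(weight, status)

A table-level PRIMARY KEY clause names 2 columns: weight, status.
This is a composite key — the combination is unique, not each column individually.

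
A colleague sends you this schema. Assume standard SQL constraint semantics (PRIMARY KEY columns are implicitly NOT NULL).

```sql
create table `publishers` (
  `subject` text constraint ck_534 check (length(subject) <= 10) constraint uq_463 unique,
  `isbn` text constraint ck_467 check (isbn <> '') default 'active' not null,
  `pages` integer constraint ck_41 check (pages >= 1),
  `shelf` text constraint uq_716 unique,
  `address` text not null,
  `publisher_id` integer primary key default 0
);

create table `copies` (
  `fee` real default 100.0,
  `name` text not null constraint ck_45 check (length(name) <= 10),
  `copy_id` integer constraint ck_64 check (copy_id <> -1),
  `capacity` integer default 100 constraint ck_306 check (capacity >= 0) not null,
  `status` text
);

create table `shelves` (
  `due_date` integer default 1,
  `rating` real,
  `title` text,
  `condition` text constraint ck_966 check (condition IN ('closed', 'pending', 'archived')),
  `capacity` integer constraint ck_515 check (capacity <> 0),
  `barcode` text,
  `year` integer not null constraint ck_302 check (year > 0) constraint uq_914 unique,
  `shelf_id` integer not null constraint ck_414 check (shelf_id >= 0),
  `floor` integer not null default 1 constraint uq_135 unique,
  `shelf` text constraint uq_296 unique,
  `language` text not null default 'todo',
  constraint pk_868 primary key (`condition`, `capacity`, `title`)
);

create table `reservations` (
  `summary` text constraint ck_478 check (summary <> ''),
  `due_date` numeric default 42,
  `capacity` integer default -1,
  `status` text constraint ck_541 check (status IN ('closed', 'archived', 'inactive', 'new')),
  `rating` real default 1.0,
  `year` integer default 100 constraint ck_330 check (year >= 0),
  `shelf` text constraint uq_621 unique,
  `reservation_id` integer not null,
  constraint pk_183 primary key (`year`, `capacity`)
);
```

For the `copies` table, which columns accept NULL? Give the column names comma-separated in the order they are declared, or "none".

- fee: DEFAULT only fills an omitted column; an explicit NULL is still allowed → nullable.
- name: declared NOT NULL → not nullable.
- copy_id: CHECK does not forbid NULL (a CHECK constraint passes when its expression is NULL) → nullable.
- capacity: declared NOT NULL → not nullable.
- status: no NOT NULL constraint applies → nullable.

fee, copy_id, status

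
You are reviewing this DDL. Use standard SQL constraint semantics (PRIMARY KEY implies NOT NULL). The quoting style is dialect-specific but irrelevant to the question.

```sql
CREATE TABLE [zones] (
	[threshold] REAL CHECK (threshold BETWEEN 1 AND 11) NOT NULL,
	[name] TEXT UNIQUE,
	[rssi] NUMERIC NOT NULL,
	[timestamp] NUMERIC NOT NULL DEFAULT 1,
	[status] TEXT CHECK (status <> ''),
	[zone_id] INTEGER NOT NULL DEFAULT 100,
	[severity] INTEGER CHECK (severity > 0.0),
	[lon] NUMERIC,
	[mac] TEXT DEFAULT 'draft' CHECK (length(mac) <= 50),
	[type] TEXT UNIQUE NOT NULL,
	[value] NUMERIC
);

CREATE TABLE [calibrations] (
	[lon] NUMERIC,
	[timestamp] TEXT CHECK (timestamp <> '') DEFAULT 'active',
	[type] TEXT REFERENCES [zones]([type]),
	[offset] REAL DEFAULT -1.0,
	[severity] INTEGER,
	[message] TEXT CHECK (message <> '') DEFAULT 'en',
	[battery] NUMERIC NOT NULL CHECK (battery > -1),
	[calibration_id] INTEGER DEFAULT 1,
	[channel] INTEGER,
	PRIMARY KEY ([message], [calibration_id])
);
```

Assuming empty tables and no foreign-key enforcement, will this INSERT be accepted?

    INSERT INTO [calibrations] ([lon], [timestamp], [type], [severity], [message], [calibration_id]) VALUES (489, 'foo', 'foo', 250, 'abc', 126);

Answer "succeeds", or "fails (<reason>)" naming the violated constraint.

fails (NOT NULL on battery)

battery is omitted from the column list and has no DEFAULT, so it would receive NULL.
But battery is declared NOT NULL.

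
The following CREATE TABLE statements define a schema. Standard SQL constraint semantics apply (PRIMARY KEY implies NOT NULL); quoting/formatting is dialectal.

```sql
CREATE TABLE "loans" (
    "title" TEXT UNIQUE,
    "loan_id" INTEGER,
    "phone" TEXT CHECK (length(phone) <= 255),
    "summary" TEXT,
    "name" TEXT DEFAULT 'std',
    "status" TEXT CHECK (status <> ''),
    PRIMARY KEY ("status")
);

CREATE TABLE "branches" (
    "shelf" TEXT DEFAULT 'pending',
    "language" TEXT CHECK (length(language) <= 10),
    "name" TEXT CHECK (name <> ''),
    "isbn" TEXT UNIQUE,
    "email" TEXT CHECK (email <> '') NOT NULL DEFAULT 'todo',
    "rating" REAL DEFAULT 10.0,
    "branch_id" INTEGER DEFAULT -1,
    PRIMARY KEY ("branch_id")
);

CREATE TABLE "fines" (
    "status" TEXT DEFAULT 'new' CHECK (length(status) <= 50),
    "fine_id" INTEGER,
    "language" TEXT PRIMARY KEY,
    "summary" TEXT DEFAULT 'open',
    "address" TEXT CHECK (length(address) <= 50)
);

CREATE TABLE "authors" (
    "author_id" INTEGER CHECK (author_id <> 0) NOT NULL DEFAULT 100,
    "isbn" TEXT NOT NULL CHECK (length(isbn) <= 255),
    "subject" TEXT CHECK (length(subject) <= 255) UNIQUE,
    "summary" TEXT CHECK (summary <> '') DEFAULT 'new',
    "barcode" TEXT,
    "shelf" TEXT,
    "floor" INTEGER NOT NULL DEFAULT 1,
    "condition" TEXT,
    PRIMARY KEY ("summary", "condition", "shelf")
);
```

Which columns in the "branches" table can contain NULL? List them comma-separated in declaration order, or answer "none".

shelf, language, name, isbn, rating

- shelf: DEFAULT only fills an omitted column; an explicit NULL is still allowed → nullable.
- language: CHECK does not forbid NULL (a CHECK constraint passes when its expression is NULL) → nullable.
- name: CHECK does not forbid NULL (a CHECK constraint passes when its expression is NULL) → nullable.
- isbn: UNIQUE does not imply NOT NULL → nullable.
- email: declared NOT NULL → not nullable.
- rating: DEFAULT only fills an omitted column; an explicit NULL is still allowed → nullable.
- branch_id: part of the PRIMARY KEY, which implies NOT NULL → not nullable.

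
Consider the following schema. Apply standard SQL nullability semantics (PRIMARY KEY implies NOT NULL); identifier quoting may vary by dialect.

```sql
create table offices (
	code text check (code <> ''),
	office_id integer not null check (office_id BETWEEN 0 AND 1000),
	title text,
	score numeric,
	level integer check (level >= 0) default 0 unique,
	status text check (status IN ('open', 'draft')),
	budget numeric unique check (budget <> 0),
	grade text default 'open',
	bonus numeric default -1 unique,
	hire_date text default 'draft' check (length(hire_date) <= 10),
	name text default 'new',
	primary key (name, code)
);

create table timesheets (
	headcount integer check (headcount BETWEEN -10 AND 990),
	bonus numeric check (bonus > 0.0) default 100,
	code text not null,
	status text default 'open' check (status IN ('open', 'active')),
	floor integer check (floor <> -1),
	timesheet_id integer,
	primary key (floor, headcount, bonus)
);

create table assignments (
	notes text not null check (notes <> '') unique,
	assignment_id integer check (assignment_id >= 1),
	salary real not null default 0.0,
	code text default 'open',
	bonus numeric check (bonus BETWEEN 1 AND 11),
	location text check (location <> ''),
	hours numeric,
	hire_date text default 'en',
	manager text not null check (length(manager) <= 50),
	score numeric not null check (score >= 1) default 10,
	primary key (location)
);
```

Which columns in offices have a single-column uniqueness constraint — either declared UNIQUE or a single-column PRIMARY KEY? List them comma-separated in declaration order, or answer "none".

- code: part of a composite PRIMARY KEY — only the tuple is unique, not this column on its own.
- office_id: no UNIQUE or single-column PK constraint.
- title: no UNIQUE or single-column PK constraint.
- score: no UNIQUE or single-column PK constraint.
- level: declared UNIQUE → unique.
- status: no UNIQUE or single-column PK constraint.
- budget: declared UNIQUE → unique.
- grade: no UNIQUE or single-column PK constraint.
- bonus: declared UNIQUE → unique.
- hire_date: no UNIQUE or single-column PK constraint.
- name: part of a composite PRIMARY KEY — only the tuple is unique, not this column on its own.

level, budget, bonus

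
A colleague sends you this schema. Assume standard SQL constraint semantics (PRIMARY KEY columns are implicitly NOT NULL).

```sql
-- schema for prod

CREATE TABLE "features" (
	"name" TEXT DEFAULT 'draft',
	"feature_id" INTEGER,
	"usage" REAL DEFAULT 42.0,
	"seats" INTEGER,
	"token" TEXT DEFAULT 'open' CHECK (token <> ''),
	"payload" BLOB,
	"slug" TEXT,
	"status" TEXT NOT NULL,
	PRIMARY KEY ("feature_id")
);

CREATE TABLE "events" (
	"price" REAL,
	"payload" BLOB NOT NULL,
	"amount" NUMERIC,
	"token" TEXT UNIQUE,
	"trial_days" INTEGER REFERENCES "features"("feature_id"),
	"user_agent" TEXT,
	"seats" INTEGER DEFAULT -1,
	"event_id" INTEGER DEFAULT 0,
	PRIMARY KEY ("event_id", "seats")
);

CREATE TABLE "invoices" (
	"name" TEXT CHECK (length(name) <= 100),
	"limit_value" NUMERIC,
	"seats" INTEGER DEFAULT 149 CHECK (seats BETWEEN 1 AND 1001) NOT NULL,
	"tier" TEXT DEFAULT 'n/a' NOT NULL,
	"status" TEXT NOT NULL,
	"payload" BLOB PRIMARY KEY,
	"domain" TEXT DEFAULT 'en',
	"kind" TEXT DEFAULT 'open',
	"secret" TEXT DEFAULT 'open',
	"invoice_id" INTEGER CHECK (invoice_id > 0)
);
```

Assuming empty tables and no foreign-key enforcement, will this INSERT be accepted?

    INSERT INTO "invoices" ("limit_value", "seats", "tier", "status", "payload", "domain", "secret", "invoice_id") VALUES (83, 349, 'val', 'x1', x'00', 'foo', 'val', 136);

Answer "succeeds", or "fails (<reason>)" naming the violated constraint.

succeeds

NOT NULL columns: payload is supplied; seats is supplied; status is supplied; tier is supplied.
CHECK constraints: 349 satisfies (seats BETWEEN 1 AND 1001); 136 satisfies (invoice_id > 0).
No constraint is violated.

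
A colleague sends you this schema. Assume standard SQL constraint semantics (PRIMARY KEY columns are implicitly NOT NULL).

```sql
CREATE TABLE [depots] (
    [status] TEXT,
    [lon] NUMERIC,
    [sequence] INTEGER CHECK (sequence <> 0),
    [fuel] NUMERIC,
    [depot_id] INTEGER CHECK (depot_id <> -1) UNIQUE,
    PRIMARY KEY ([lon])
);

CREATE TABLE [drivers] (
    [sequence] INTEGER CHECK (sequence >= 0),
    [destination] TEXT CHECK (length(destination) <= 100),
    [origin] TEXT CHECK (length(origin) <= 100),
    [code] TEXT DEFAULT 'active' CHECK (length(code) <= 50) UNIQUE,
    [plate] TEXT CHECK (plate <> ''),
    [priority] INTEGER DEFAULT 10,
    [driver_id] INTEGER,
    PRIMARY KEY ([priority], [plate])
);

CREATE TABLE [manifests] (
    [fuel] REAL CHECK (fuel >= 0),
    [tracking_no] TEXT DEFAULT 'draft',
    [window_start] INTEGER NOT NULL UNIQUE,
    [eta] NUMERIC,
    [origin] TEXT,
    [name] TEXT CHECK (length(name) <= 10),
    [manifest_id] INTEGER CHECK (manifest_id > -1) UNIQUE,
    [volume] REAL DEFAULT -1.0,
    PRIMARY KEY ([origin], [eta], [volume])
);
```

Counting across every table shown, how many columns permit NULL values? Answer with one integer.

13

depots: 4 nullable (status, sequence, fuel, depot_id — PK (lon) and explicit NOT NULL columns excluded).
drivers: 5 nullable (sequence, destination, origin, code, driver_id — PK (priority, plate) and explicit NOT NULL columns excluded).
manifests: 4 nullable (fuel, tracking_no, name, manifest_id — PK (origin, eta, volume) and explicit NOT NULL columns excluded).
Total: 4 + 5 + 4 = 13.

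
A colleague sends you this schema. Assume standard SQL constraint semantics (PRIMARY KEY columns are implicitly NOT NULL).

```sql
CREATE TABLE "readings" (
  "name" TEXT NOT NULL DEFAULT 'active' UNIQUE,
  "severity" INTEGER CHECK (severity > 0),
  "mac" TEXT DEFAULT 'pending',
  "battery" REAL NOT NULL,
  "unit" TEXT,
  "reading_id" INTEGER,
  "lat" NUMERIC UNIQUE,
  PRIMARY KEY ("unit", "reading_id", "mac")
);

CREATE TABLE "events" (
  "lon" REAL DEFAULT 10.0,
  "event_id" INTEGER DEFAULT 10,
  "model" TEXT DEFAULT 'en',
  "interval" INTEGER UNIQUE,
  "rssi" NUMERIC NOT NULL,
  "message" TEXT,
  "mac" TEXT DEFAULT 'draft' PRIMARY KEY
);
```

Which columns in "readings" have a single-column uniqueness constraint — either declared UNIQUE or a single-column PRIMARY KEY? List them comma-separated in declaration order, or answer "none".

- name: declared UNIQUE → unique.
- severity: no UNIQUE or single-column PK constraint.
- mac: part of a composite PRIMARY KEY — only the tuple is unique, not this column on its own.
- battery: no UNIQUE or single-column PK constraint.
- unit: part of a composite PRIMARY KEY — only the tuple is unique, not this column on its own.
- reading_id: part of a composite PRIMARY KEY — only the tuple is unique, not this column on its own.
- lat: declared UNIQUE → unique.

name, lat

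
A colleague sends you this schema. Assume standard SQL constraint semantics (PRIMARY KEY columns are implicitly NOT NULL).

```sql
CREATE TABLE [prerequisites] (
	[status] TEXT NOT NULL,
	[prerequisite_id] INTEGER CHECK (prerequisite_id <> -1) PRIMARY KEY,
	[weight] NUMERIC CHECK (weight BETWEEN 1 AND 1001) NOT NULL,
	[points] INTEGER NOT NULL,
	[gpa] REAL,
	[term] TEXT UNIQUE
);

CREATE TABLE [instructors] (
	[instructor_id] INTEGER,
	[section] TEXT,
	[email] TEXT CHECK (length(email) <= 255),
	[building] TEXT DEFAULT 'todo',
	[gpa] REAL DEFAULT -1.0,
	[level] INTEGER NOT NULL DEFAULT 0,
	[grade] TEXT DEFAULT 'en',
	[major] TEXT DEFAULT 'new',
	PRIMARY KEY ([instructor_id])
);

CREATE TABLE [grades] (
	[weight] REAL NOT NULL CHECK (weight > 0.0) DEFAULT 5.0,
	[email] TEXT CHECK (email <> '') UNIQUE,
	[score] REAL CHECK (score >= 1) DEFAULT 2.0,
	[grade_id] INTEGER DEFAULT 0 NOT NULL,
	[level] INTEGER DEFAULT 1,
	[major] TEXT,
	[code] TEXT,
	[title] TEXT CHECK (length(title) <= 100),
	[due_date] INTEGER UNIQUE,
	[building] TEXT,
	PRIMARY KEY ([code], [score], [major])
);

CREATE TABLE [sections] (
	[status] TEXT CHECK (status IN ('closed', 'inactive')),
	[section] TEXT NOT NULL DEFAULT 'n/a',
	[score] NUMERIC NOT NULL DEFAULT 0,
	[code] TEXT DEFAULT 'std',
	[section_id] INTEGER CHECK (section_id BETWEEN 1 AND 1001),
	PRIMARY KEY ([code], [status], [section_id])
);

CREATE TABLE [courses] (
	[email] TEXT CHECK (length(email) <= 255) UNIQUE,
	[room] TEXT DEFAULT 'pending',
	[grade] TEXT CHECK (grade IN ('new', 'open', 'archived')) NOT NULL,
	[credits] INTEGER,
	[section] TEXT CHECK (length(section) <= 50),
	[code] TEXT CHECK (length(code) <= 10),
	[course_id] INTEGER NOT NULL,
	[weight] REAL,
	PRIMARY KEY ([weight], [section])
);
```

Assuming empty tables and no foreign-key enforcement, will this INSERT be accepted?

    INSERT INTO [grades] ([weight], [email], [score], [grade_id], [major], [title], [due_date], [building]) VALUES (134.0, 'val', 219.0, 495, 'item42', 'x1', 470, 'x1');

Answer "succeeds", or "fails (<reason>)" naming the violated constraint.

fails (NOT NULL on code)

code is omitted from the column list and has no DEFAULT, so it would receive NULL.
But code is part of the PRIMARY KEY (implied NOT NULL).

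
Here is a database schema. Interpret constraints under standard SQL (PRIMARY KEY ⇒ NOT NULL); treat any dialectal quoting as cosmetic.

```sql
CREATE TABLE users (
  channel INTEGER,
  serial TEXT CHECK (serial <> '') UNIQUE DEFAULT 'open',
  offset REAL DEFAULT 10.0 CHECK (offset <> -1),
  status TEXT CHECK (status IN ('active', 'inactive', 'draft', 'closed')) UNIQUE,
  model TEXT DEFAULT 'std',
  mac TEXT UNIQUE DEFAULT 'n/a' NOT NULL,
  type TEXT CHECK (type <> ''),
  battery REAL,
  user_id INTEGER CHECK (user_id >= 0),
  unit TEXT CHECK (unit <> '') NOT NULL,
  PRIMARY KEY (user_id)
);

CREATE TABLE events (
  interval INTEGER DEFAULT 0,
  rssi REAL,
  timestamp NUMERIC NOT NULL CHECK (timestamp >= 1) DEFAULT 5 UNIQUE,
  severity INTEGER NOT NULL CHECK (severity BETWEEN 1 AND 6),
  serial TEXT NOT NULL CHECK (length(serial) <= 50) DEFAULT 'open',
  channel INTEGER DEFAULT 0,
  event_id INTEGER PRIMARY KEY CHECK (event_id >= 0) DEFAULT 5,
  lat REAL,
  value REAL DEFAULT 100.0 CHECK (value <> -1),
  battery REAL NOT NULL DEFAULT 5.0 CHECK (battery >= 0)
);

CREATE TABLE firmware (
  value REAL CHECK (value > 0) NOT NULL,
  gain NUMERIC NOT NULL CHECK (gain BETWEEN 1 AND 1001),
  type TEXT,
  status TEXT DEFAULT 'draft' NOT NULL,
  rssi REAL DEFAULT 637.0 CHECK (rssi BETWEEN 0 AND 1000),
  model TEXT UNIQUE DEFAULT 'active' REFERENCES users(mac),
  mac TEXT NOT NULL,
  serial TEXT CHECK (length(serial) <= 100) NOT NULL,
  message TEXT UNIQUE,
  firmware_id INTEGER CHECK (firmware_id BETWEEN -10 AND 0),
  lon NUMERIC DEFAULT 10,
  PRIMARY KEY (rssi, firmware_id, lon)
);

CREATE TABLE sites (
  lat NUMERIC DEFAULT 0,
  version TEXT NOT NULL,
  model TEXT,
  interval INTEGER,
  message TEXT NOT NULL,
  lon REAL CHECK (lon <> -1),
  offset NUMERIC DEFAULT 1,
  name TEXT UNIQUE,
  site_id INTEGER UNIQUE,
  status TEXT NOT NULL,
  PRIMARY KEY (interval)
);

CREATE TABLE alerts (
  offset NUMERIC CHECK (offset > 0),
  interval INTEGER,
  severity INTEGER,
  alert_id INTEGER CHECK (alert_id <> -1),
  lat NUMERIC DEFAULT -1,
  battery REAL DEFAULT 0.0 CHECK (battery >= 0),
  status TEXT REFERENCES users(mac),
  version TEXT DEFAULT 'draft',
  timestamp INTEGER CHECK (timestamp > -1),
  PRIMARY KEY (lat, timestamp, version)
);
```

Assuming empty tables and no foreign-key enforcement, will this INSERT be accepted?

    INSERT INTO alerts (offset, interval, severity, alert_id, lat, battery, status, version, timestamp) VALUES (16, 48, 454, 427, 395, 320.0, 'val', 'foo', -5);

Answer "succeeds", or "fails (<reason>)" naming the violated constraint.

The value -5 for timestamp violates CHECK (timestamp > -1).

fails (CHECK on timestamp)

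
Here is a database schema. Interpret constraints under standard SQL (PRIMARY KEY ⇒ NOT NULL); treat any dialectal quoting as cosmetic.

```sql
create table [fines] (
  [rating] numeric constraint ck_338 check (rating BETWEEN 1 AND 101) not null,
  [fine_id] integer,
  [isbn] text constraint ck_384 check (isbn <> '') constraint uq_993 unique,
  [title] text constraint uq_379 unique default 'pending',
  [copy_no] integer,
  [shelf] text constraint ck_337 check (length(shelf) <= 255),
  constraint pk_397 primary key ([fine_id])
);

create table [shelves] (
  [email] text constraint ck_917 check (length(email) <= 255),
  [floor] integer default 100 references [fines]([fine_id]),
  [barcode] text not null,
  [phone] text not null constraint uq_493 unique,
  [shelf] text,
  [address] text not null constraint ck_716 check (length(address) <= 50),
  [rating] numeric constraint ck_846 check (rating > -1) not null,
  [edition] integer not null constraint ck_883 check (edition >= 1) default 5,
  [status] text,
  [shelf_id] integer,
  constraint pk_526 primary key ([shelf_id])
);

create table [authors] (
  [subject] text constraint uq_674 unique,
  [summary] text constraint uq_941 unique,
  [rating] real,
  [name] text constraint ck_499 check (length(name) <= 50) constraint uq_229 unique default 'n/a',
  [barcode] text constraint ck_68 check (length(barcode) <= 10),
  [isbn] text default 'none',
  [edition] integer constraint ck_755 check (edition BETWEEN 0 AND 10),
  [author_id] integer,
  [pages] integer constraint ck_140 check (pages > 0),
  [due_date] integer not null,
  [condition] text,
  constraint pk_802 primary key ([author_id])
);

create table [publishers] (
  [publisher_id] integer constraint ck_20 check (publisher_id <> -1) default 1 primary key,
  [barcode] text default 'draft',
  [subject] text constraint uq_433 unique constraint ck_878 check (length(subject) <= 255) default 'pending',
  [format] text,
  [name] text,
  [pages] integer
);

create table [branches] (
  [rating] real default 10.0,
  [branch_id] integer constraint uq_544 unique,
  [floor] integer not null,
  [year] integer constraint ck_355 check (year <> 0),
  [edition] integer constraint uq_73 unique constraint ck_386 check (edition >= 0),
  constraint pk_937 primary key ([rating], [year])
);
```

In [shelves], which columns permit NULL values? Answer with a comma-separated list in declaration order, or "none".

email, floor, shelf, status

- email: CHECK does not forbid NULL (a CHECK constraint passes when its expression is NULL) → nullable.
- floor: a foreign key column may be NULL unless separately constrained → nullable.
- barcode: declared NOT NULL → not nullable.
- phone: declared NOT NULL → not nullable.
- shelf: no NOT NULL constraint applies → nullable.
- address: declared NOT NULL → not nullable.
- rating: declared NOT NULL → not nullable.
- edition: declared NOT NULL → not nullable.
- status: no NOT NULL constraint applies → nullable.
- shelf_id: part of the PRIMARY KEY, which implies NOT NULL → not nullable.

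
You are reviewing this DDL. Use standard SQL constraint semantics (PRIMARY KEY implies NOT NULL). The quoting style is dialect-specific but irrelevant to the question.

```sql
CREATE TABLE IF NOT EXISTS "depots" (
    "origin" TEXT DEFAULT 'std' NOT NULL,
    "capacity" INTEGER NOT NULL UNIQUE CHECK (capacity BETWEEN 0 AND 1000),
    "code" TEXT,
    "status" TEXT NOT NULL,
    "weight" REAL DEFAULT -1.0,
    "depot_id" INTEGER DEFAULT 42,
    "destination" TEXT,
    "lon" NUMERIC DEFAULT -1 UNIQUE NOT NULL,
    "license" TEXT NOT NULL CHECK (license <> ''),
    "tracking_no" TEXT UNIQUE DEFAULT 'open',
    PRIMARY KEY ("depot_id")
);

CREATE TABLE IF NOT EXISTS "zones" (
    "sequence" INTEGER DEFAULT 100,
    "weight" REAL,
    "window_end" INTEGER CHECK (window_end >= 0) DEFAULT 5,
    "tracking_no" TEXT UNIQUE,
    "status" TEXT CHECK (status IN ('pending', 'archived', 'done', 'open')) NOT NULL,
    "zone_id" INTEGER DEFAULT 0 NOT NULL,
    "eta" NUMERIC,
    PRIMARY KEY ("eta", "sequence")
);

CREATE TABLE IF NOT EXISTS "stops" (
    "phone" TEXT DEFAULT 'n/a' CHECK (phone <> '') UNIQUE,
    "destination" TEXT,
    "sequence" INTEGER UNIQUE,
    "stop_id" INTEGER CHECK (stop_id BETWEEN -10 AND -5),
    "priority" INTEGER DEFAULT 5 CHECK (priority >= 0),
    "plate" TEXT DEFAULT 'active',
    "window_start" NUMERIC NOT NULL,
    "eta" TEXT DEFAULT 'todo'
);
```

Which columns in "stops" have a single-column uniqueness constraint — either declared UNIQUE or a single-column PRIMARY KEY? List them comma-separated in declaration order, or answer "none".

- phone: declared UNIQUE → unique.
- destination: no UNIQUE or single-column PK constraint.
- sequence: declared UNIQUE → unique.
- stop_id: no UNIQUE or single-column PK constraint.
- priority: no UNIQUE or single-column PK constraint.
- plate: no UNIQUE or single-column PK constraint.
- window_start: no UNIQUE or single-column PK constraint.
- eta: no UNIQUE or single-column PK constraint.

phone, sequence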